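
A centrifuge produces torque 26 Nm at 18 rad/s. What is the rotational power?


Given: tau = 26 Nm, omega = 18 rad/s
Using P = tau * omega
P = 26 * 18
P = 468 W

468 W


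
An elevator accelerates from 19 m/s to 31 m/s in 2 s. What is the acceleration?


Given: initial velocity v0 = 19 m/s, final velocity v = 31 m/s, time t = 2 s
Using a = (v - v0) / t
a = (31 - 19) / 2
a = 12 / 2
a = 6 m/s^2

6 m/s^2


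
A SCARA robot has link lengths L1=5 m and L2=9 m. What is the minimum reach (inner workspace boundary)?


Given: L1 = 5 m, L2 = 9 m
For a 2-link planar arm, min reach = |L1 - L2| (second link folded back)
Min reach = |5 - 9|
Min reach = 4 m

4 m


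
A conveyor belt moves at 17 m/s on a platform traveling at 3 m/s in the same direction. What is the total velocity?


Given: object velocity = 17 m/s, platform velocity = 3 m/s (same direction)
Using classical velocity addition: v_total = v_object + v_platform
v_total = 17 + 3
v_total = 20 m/s

20 m/s


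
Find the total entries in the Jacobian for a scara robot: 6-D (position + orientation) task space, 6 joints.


Given: task space dimension = 6, joints = 6
Jacobian is a 6 x 6 matrix
Total entries = rows * columns
Total = 6 * 6
Total = 36

36


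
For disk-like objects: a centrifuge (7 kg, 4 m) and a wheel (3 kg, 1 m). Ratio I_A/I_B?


Given: M1=7 kg, R1=4 m, M2=3 kg, R2=1 m
For a disk: I = (1/2)*M*R^2, so I_A/I_B = (M1*R1^2)/(M2*R2^2)
M1*R1^2 = 7*16 = 112
M2*R2^2 = 3*1 = 3
I_A/I_B = 112/3 = 112/3

112/3


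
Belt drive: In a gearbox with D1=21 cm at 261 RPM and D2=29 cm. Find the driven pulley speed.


Given: D1 = 21 cm, w1 = 261 RPM, D2 = 29 cm
Using D1*w1 = D2*w2
w2 = D1*w1 / D2
w2 = 21*261 / 29
w2 = 5481 / 29
w2 = 189 RPM

189 RPM


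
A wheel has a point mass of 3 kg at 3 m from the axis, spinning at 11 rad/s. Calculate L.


Given: m = 3 kg, r = 3 m, omega = 11 rad/s
For a point mass: I = m*r^2
I = 3*3^2 = 3*9 = 27
L = I*omega = 27*11
L = 297 kg*m^2/s

297 kg*m^2/s


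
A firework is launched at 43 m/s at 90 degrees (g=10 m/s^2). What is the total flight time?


Given: v0 = 43 m/s, theta = 90 deg, g = 10 m/s^2
sin(90) = 1
Using T = 2*v0*sin(theta) / g
T = 2*43*1 / 10
T = 86 / 10
T = 43/5 s

43/5 s


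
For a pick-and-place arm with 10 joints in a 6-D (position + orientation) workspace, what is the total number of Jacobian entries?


Given: task space dimension = 6, joints = 10
Jacobian is a 6 x 10 matrix
Total entries = rows * columns
Total = 6 * 10
Total = 60

60


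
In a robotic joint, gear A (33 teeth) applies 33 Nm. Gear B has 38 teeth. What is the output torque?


Given: N1 = 33, N2 = 38, T1 = 33 Nm
Using T2/T1 = N2/N1
T2 = T1 * N2 / N1
T2 = 33 * 38 / 33
T2 = 1254 / 33
T2 = 38 Nm

38 Nm


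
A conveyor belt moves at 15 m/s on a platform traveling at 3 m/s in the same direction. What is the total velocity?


Given: object velocity = 15 m/s, platform velocity = 3 m/s (same direction)
Using classical velocity addition: v_total = v_object + v_platform
v_total = 15 + 3
v_total = 18 m/s

18 m/s


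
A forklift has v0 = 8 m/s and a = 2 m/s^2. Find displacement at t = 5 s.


Given: v0 = 8 m/s, a = 2 m/s^2, t = 5 s
Using s = v0*t + (1/2)*a*t^2
s = 8*5 + (1/2)*2*5^2
s = 40 + (1/2)*50
s = 40 + 25
s = 65

65 m


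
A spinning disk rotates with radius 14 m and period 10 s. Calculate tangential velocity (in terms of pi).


Given: radius r = 14 m, period T = 10 s
Using v = 2*pi*r / T
v = 2*pi*14 / 10
v = 28*pi / 10
v = 14/5*pi m/s

14/5*pi m/s


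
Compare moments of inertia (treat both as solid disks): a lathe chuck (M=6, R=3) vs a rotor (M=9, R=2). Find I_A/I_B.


Given: M1=6 kg, R1=3 m, M2=9 kg, R2=2 m
For a disk: I = (1/2)*M*R^2, so I_A/I_B = (M1*R1^2)/(M2*R2^2)
M1*R1^2 = 6*9 = 54
M2*R2^2 = 9*4 = 36
I_A/I_B = 54/36 = 3/2

3/2


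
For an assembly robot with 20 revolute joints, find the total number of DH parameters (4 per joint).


Given: 20 joints, 4 DH parameters per joint (d, theta, a, alpha)
Total DH parameters = number_of_joints * 4
Total = 20 * 4
Total = 80

80


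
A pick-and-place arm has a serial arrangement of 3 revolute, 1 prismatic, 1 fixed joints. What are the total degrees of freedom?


Given: serial robot with 3 revolute, 1 prismatic, 1 fixed joints
DOF contribution per joint type: revolute=1, prismatic=1, spherical=3, fixed=0
DOF = 3*1 + 1*1 + 1*0
DOF = 4

4


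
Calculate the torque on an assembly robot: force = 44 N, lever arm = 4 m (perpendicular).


Given: F = 44 N, r = 4 m, angle = 90 deg (perpendicular)
Using tau = F * r * sin(90)
sin(90) = 1
tau = 44 * 4 * 1
tau = 176 Nm

176 Nm


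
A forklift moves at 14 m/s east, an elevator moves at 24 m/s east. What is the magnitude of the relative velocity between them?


Given: v_A = 14 m/s east, v_B = 24 m/s east
Both move in the same direction; relative speed = |v_A - v_B|
|14 - 24| = |-10|
= 10 m/s

10 m/s


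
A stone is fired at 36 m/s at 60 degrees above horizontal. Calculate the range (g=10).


Given: v0 = 36 m/s, theta = 60 deg, g = 10 m/s^2
sin(2*60) = sin(120) = sqrt(3)/2
Using R = v0^2 * sin(2*theta) / g
R = 36^2 * (sqrt(3)/2) / 10
R = 1296 * sqrt(3) / 20
R = 324/5*sqrt(3) m

324/5*sqrt(3) m


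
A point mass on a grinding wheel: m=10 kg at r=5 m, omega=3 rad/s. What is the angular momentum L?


Given: m = 10 kg, r = 5 m, omega = 3 rad/s
For a point mass: I = m*r^2
I = 10*5^2 = 10*25 = 250
L = I*omega = 250*3
L = 750 kg*m^2/s

750 kg*m^2/s


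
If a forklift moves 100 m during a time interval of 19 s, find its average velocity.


Given: distance d = 100 m, time t = 19 s
Using v = d / t
v = 100 / 19
v = 100/19 m/s

100/19 m/s


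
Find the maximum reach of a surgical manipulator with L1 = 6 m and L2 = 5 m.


Given: L1 = 6 m, L2 = 5 m
For a 2-link planar arm, max reach = L1 + L2 (fully extended)
Max reach = 6 + 5
Max reach = 11 m

11 m


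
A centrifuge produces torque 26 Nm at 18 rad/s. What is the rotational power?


Given: tau = 26 Nm, omega = 18 rad/s
Using P = tau * omega
P = 26 * 18
P = 468 W

468 W


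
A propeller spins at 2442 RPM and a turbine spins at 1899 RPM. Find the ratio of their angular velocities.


Given: RPM_A = 2442, RPM_B = 1899
omega = 2*pi*RPM/60, so omega_A/omega_B = RPM_A / RPM_B
omega_A/omega_B = 2442 / 1899
omega_A/omega_B = 814/633

814/633


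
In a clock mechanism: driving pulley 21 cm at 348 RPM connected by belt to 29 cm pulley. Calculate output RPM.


Given: D1 = 21 cm, w1 = 348 RPM, D2 = 29 cm
Using D1*w1 = D2*w2
w2 = D1*w1 / D2
w2 = 21*348 / 29
w2 = 7308 / 29
w2 = 252 RPM

252 RPM


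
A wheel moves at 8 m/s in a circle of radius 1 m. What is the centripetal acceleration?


Given: v = 8 m/s, r = 1 m
Using a_c = v^2 / r
a_c = 8^2 / 1
a_c = 64 / 1
a_c = 64 m/s^2

64 m/s^2


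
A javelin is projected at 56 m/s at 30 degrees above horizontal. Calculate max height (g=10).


Given: v0 = 56 m/s, theta = 30 deg, g = 10 m/s^2
sin^2(30) = 1/4
Using H = v0^2 * sin^2(theta) / (2*g)
H = 56^2 * 1/4 / (2*10)
H = 3136 * 1/4 / 20
H = 784 / 20
H = 196/5 m

196/5 m


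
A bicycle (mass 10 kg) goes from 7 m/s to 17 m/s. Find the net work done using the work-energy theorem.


Given: m = 10 kg, v0 = 7 m/s, v = 17 m/s
Using W = (1/2)*m*(v^2 - v0^2)
v^2 = 17^2 = 289
v0^2 = 7^2 = 49
v^2 - v0^2 = 289 - 49 = 240
W = (1/2)*10*240 = 1200 J

1200 J


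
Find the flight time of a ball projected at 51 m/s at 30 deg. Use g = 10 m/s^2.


Given: v0 = 51 m/s, theta = 30 deg, g = 10 m/s^2
sin(30) = 1/2
Using T = 2*v0*sin(theta) / g
T = 2*51*1/2 / 10
T = 51 / 10
T = 51/10 s

51/10 s


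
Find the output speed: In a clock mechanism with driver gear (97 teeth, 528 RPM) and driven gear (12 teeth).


Given: N1 = 97 teeth, w1 = 528 RPM, N2 = 12 teeth
Using N1*w1 = N2*w2
w2 = N1*w1 / N2
w2 = 97*528 / 12
w2 = 51216 / 12
w2 = 4268 RPM

4268 RPM


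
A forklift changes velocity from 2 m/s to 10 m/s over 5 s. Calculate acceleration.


Given: initial velocity v0 = 2 m/s, final velocity v = 10 m/s, time t = 5 s
Using a = (v - v0) / t
a = (10 - 2) / 5
a = 8 / 5
a = 8/5 m/s^2

8/5 m/s^2


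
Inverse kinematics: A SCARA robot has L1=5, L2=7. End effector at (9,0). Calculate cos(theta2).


Given: L1 = 5, L2 = 7, target (x, y) = (9, 0)
Using cos(theta2) = (x^2 + y^2 - L1^2 - L2^2) / (2*L1*L2)
x^2 + y^2 = 9^2 + 0 = 81
L1^2 + L2^2 = 25 + 49 = 74
Numerator = 81 - 74 = 7
Denominator = 2*5*7 = 70
cos(theta2) = 7/70 = 1/10

1/10


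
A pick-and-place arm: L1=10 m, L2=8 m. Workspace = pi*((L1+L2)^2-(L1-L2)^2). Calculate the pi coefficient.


Given: L1 = 10, L2 = 8
(L1+L2)^2 = (18)^2 = 324
(L1-L2)^2 = (2)^2 = 4
Difference = 324 - 4 = 320
This equals 4*L1*L2 = 4*10*8 = 320
Workspace area = 320*pi

320


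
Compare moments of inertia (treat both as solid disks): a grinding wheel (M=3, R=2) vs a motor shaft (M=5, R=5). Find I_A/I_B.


Given: M1=3 kg, R1=2 m, M2=5 kg, R2=5 m
For a disk: I = (1/2)*M*R^2, so I_A/I_B = (M1*R1^2)/(M2*R2^2)
M1*R1^2 = 3*4 = 12
M2*R2^2 = 5*25 = 125
I_A/I_B = 12/125 = 12/125

12/125


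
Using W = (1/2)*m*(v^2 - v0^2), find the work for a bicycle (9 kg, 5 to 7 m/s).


Given: m = 9 kg, v0 = 5 m/s, v = 7 m/s
Using W = (1/2)*m*(v^2 - v0^2)
v^2 = 7^2 = 49
v0^2 = 5^2 = 25
v^2 - v0^2 = 49 - 25 = 24
W = (1/2)*9*24 = 108 J

108 J


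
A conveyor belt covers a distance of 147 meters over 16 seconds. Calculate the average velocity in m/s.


Given: distance d = 147 m, time t = 16 s
Using v = d / t
v = 147 / 16
v = 147/16 m/s

147/16 m/s


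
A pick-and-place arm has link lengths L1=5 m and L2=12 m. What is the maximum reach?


Given: L1 = 5 m, L2 = 12 m
For a 2-link planar arm, max reach = L1 + L2 (fully extended)
Max reach = 5 + 12
Max reach = 17 m

17 m


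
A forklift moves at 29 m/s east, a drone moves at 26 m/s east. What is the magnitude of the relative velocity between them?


Given: v_A = 29 m/s east, v_B = 26 m/s east
Both move in the same direction; relative speed = |v_A - v_B|
|29 - 26| = |3|
= 3 m/s

3 m/s


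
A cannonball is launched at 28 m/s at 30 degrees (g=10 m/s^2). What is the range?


Given: v0 = 28 m/s, theta = 30 deg, g = 10 m/s^2
sin(2*30) = sin(60) = sqrt(3)/2
Using R = v0^2 * sin(2*theta) / g
R = 28^2 * (sqrt(3)/2) / 10
R = 784 * sqrt(3) / 20
R = 196/5*sqrt(3) m

196/5*sqrt(3) m


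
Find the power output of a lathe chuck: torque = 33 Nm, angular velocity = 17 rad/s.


Given: tau = 33 Nm, omega = 17 rad/s
Using P = tau * omega
P = 33 * 17
P = 561 W

561 W


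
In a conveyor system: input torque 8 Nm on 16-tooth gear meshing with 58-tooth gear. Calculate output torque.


Given: N1 = 16, N2 = 58, T1 = 8 Nm
Using T2/T1 = N2/N1
T2 = T1 * N2 / N1
T2 = 8 * 58 / 16
T2 = 464 / 16
T2 = 29 Nm

29 Nm


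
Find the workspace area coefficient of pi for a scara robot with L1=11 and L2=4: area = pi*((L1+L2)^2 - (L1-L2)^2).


Given: L1 = 11, L2 = 4
(L1+L2)^2 = (15)^2 = 225
(L1-L2)^2 = (7)^2 = 49
Difference = 225 - 49 = 176
This equals 4*L1*L2 = 4*11*4 = 176
Workspace area = 176*pi

176


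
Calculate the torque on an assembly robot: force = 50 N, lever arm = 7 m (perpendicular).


Given: F = 50 N, r = 7 m, angle = 90 deg (perpendicular)
Using tau = F * r * sin(90)
sin(90) = 1
tau = 50 * 7 * 1
tau = 350 Nm

350 Nm


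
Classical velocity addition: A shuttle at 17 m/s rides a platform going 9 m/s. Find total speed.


Given: object velocity = 17 m/s, platform velocity = 9 m/s (same direction)
Using classical velocity addition: v_total = v_object + v_platform
v_total = 17 + 9
v_total = 26 m/s

26 m/s


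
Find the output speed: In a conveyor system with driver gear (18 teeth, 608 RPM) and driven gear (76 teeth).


Given: N1 = 18 teeth, w1 = 608 RPM, N2 = 76 teeth
Using N1*w1 = N2*w2
w2 = N1*w1 / N2
w2 = 18*608 / 76
w2 = 10944 / 76
w2 = 144 RPM

144 RPM


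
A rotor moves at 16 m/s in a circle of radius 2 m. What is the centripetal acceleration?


Given: v = 16 m/s, r = 2 m
Using a_c = v^2 / r
a_c = 16^2 / 2
a_c = 256 / 2
a_c = 128 m/s^2

128 m/s^2


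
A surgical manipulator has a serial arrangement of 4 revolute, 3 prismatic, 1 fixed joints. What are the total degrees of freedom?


Given: serial robot with 4 revolute, 3 prismatic, 1 fixed joints
DOF contribution per joint type: revolute=1, prismatic=1, spherical=3, fixed=0
DOF = 4*1 + 3*1 + 1*0
DOF = 7

7


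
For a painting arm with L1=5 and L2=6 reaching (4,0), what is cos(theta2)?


Given: L1 = 5, L2 = 6, target (x, y) = (4, 0)
Using cos(theta2) = (x^2 + y^2 - L1^2 - L2^2) / (2*L1*L2)
x^2 + y^2 = 4^2 + 0 = 16
L1^2 + L2^2 = 25 + 36 = 61
Numerator = 16 - 61 = -45
Denominator = 2*5*6 = 60
cos(theta2) = -45/60 = -3/4

-3/4


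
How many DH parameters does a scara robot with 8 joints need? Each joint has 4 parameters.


Given: 8 joints, 4 DH parameters per joint (d, theta, a, alpha)
Total DH parameters = number_of_joints * 4
Total = 8 * 4
Total = 32

32


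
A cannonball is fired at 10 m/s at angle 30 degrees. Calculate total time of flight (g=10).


Given: v0 = 10 m/s, theta = 30 deg, g = 10 m/s^2
sin(30) = 1/2
Using T = 2*v0*sin(theta) / g
T = 2*10*1/2 / 10
T = 10 / 10
T = 1 s

1 s


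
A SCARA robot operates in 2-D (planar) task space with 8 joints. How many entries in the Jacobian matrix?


Given: task space dimension = 2, joints = 8
Jacobian is a 2 x 8 matrix
Total entries = rows * columns
Total = 2 * 8
Total = 16

16


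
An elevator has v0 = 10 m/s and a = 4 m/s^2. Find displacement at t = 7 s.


Given: v0 = 10 m/s, a = 4 m/s^2, t = 7 s
Using s = v0*t + (1/2)*a*t^2
s = 10*7 + (1/2)*4*7^2
s = 70 + (1/2)*196
s = 70 + 98
s = 168

168 m


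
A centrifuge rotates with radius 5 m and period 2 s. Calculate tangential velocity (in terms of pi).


Given: radius r = 5 m, period T = 2 s
Using v = 2*pi*r / T
v = 2*pi*5 / 2
v = 10*pi / 2
v = 5*pi m/s

5*pi m/s


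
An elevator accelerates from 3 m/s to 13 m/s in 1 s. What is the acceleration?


Given: initial velocity v0 = 3 m/s, final velocity v = 13 m/s, time t = 1 s
Using a = (v - v0) / t
a = (13 - 3) / 1
a = 10 / 1
a = 10 m/s^2

10 m/s^2


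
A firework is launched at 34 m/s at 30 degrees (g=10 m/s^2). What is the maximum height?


Given: v0 = 34 m/s, theta = 30 deg, g = 10 m/s^2
sin^2(30) = 1/4
Using H = v0^2 * sin^2(theta) / (2*g)
H = 34^2 * 1/4 / (2*10)
H = 1156 * 1/4 / 20
H = 289 / 20
H = 289/20 m

289/20 m


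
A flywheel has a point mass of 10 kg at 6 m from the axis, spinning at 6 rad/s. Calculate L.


Given: m = 10 kg, r = 6 m, omega = 6 rad/s
For a point mass: I = m*r^2
I = 10*6^2 = 10*36 = 360
L = I*omega = 360*6
L = 2160 kg*m^2/s

2160 kg*m^2/s


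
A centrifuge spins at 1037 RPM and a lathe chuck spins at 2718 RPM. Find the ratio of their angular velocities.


Given: RPM_A = 1037, RPM_B = 2718
omega = 2*pi*RPM/60, so omega_A/omega_B = RPM_A / RPM_B
omega_A/omega_B = 1037 / 2718
omega_A/omega_B = 1037/2718

1037/2718


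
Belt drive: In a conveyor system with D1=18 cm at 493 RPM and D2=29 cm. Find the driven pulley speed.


Given: D1 = 18 cm, w1 = 493 RPM, D2 = 29 cm
Using D1*w1 = D2*w2
w2 = D1*w1 / D2
w2 = 18*493 / 29
w2 = 8874 / 29
w2 = 306 RPM

306 RPM


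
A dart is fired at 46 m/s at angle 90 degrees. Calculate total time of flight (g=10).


Given: v0 = 46 m/s, theta = 90 deg, g = 10 m/s^2
sin(90) = 1
Using T = 2*v0*sin(theta) / g
T = 2*46*1 / 10
T = 92 / 10
T = 46/5 s

46/5 s


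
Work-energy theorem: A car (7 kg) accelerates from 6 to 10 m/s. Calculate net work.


Given: m = 7 kg, v0 = 6 m/s, v = 10 m/s
Using W = (1/2)*m*(v^2 - v0^2)
v^2 = 10^2 = 100
v0^2 = 6^2 = 36
v^2 - v0^2 = 100 - 36 = 64
W = (1/2)*7*64 = 224 J

224 J


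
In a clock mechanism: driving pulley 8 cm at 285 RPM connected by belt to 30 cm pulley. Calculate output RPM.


Given: D1 = 8 cm, w1 = 285 RPM, D2 = 30 cm
Using D1*w1 = D2*w2
w2 = D1*w1 / D2
w2 = 8*285 / 30
w2 = 2280 / 30
w2 = 76 RPM

76 RPM


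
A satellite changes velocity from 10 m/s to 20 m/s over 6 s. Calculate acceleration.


Given: initial velocity v0 = 10 m/s, final velocity v = 20 m/s, time t = 6 s
Using a = (v - v0) / t
a = (20 - 10) / 6
a = 10 / 6
a = 5/3 m/s^2

5/3 m/s^2


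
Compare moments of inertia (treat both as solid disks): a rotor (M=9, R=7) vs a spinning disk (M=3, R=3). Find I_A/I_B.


Given: M1=9 kg, R1=7 m, M2=3 kg, R2=3 m
For a disk: I = (1/2)*M*R^2, so I_A/I_B = (M1*R1^2)/(M2*R2^2)
M1*R1^2 = 9*49 = 441
M2*R2^2 = 3*9 = 27
I_A/I_B = 441/27 = 49/3

49/3


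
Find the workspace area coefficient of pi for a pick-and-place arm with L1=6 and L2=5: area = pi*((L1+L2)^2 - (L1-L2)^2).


Given: L1 = 6, L2 = 5
(L1+L2)^2 = (11)^2 = 121
(L1-L2)^2 = (1)^2 = 1
Difference = 121 - 1 = 120
This equals 4*L1*L2 = 4*6*5 = 120
Workspace area = 120*pi

120


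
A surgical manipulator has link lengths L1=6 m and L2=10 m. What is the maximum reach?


Given: L1 = 6 m, L2 = 10 m
For a 2-link planar arm, max reach = L1 + L2 (fully extended)
Max reach = 6 + 10
Max reach = 16 m

16 m


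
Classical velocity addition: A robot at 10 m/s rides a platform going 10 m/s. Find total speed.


Given: object velocity = 10 m/s, platform velocity = 10 m/s (same direction)
Using classical velocity addition: v_total = v_object + v_platform
v_total = 10 + 10
v_total = 20 m/s

20 m/s


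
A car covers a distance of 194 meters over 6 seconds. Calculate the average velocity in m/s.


Given: distance d = 194 m, time t = 6 s
Using v = d / t
v = 194 / 6
v = 97/3 m/s

97/3 m/s


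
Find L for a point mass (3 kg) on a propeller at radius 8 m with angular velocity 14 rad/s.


Given: m = 3 kg, r = 8 m, omega = 14 rad/s
For a point mass: I = m*r^2
I = 3*8^2 = 3*64 = 192
L = I*omega = 192*14
L = 2688 kg*m^2/s

2688 kg*m^2/s


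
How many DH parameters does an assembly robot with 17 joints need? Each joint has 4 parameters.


Given: 17 joints, 4 DH parameters per joint (d, theta, a, alpha)
Total DH parameters = number_of_joints * 4
Total = 17 * 4
Total = 68

68


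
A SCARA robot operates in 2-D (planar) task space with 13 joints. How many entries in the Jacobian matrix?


Given: task space dimension = 2, joints = 13
Jacobian is a 2 x 13 matrix
Total entries = rows * columns
Total = 2 * 13
Total = 26

26


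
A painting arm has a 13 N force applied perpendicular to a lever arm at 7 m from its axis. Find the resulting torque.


Given: F = 13 N, r = 7 m, angle = 90 deg (perpendicular)
Using tau = F * r * sin(90)
sin(90) = 1
tau = 13 * 7 * 1
tau = 91 Nm

91 Nm


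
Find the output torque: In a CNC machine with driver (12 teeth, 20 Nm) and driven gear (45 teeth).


Given: N1 = 12, N2 = 45, T1 = 20 Nm
Using T2/T1 = N2/N1
T2 = T1 * N2 / N1
T2 = 20 * 45 / 12
T2 = 900 / 12
T2 = 75 Nm

75 Nm


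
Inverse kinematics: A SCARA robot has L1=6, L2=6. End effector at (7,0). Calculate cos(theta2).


Given: L1 = 6, L2 = 6, target (x, y) = (7, 0)
Using cos(theta2) = (x^2 + y^2 - L1^2 - L2^2) / (2*L1*L2)
x^2 + y^2 = 7^2 + 0 = 49
L1^2 + L2^2 = 36 + 36 = 72
Numerator = 49 - 72 = -23
Denominator = 2*6*6 = 72
cos(theta2) = -23/72 = -23/72

-23/72


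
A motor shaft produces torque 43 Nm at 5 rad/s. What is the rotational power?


Given: tau = 43 Nm, omega = 5 rad/s
Using P = tau * omega
P = 43 * 5
P = 215 W

215 W


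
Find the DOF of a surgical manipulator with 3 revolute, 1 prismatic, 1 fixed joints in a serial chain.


Given: serial robot with 3 revolute, 1 prismatic, 1 fixed joints
DOF contribution per joint type: revolute=1, prismatic=1, spherical=3, fixed=0
DOF = 3*1 + 1*1 + 1*0
DOF = 4

4


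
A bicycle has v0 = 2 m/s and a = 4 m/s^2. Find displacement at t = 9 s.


Given: v0 = 2 m/s, a = 4 m/s^2, t = 9 s
Using s = v0*t + (1/2)*a*t^2
s = 2*9 + (1/2)*4*9^2
s = 18 + (1/2)*324
s = 18 + 162
s = 180

180 m


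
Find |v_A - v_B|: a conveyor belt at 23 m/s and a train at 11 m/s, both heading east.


Given: v_A = 23 m/s east, v_B = 11 m/s east
Both move in the same direction; relative speed = |v_A - v_B|
|23 - 11| = |12|
= 12 m/s

12 m/s


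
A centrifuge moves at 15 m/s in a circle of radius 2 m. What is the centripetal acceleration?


Given: v = 15 m/s, r = 2 m
Using a_c = v^2 / r
a_c = 15^2 / 2
a_c = 225 / 2
a_c = 225/2 m/s^2

225/2 m/s^2


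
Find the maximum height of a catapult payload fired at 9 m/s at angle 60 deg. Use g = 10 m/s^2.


Given: v0 = 9 m/s, theta = 60 deg, g = 10 m/s^2
sin^2(60) = 3/4
Using H = v0^2 * sin^2(theta) / (2*g)
H = 9^2 * 3/4 / (2*10)
H = 81 * 3/4 / 20
H = 243/4 / 20
H = 243/80 m

243/80 m


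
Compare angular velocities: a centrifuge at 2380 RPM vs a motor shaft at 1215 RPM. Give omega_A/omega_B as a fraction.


Given: RPM_A = 2380, RPM_B = 1215
omega = 2*pi*RPM/60, so omega_A/omega_B = RPM_A / RPM_B
omega_A/omega_B = 2380 / 1215
omega_A/omega_B = 476/243

476/243


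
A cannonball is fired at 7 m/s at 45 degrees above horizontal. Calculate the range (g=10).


Given: v0 = 7 m/s, theta = 45 deg, g = 10 m/s^2
sin(2*45) = sin(90) = 1
Using R = v0^2 * sin(2*theta) / g
R = 7^2 * 1 / 10
R = 49 / 10
R = 49/10 m

49/10 m


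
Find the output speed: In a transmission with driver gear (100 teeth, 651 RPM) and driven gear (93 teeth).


Given: N1 = 100 teeth, w1 = 651 RPM, N2 = 93 teeth
Using N1*w1 = N2*w2
w2 = N1*w1 / N2
w2 = 100*651 / 93
w2 = 65100 / 93
w2 = 700 RPM

700 RPM


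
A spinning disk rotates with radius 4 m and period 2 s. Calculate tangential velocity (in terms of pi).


Given: radius r = 4 m, period T = 2 s
Using v = 2*pi*r / T
v = 2*pi*4 / 2
v = 8*pi / 2
v = 4*pi m/s

4*pi m/s


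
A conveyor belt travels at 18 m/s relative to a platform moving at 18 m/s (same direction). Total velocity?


Given: object velocity = 18 m/s, platform velocity = 18 m/s (same direction)
Using classical velocity addition: v_total = v_object + v_platform
v_total = 18 + 18
v_total = 36 m/s

36 m/s


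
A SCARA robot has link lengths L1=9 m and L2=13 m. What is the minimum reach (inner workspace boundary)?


Given: L1 = 9 m, L2 = 13 m
For a 2-link planar arm, min reach = |L1 - L2| (second link folded back)
Min reach = |9 - 13|
Min reach = 4 m

4 m


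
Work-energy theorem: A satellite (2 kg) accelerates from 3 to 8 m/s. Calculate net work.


Given: m = 2 kg, v0 = 3 m/s, v = 8 m/s
Using W = (1/2)*m*(v^2 - v0^2)
v^2 = 8^2 = 64
v0^2 = 3^2 = 9
v^2 - v0^2 = 64 - 9 = 55
W = (1/2)*2*55 = 55 J

55 J


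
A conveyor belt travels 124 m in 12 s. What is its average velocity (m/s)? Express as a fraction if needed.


Given: distance d = 124 m, time t = 12 s
Using v = d / t
v = 124 / 12
v = 31/3 m/s

31/3 m/s


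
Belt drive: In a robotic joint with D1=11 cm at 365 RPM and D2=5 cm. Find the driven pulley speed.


Given: D1 = 11 cm, w1 = 365 RPM, D2 = 5 cm
Using D1*w1 = D2*w2
w2 = D1*w1 / D2
w2 = 11*365 / 5
w2 = 4015 / 5
w2 = 803 RPM

803 RPM


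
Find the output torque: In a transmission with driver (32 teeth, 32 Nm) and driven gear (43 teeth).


Given: N1 = 32, N2 = 43, T1 = 32 Nm
Using T2/T1 = N2/N1
T2 = T1 * N2 / N1
T2 = 32 * 43 / 32
T2 = 1376 / 32
T2 = 43 Nm

43 Nm


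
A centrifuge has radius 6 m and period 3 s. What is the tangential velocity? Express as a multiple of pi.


Given: radius r = 6 m, period T = 3 s
Using v = 2*pi*r / T
v = 2*pi*6 / 3
v = 12*pi / 3
v = 4*pi m/s

4*pi m/s


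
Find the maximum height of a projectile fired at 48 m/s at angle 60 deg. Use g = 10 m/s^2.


Given: v0 = 48 m/s, theta = 60 deg, g = 10 m/s^2
sin^2(60) = 3/4
Using H = v0^2 * sin^2(theta) / (2*g)
H = 48^2 * 3/4 / (2*10)
H = 2304 * 3/4 / 20
H = 1728 / 20
H = 432/5 m

432/5 m


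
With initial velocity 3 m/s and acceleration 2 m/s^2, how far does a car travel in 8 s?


Given: v0 = 3 m/s, a = 2 m/s^2, t = 8 s
Using s = v0*t + (1/2)*a*t^2
s = 3*8 + (1/2)*2*8^2
s = 24 + (1/2)*128
s = 24 + 64
s = 88

88 m


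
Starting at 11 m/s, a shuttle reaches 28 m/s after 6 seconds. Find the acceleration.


Given: initial velocity v0 = 11 m/s, final velocity v = 28 m/s, time t = 6 s
Using a = (v - v0) / t
a = (28 - 11) / 6
a = 17 / 6
a = 17/6 m/s^2

17/6 m/s^2


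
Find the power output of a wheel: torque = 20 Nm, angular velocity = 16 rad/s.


Given: tau = 20 Nm, omega = 16 rad/s
Using P = tau * omega
P = 20 * 16
P = 320 W

320 W


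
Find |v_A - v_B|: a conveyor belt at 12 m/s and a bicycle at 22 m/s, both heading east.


Given: v_A = 12 m/s east, v_B = 22 m/s east
Both move in the same direction; relative speed = |v_A - v_B|
|12 - 22| = |-10|
= 10 m/s

10 m/s


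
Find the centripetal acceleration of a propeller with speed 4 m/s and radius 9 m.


Given: v = 4 m/s, r = 9 m
Using a_c = v^2 / r
a_c = 4^2 / 9
a_c = 16 / 9
a_c = 16/9 m/s^2

16/9 m/s^2


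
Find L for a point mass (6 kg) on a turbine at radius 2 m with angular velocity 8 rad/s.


Given: m = 6 kg, r = 2 m, omega = 8 rad/s
For a point mass: I = m*r^2
I = 6*2^2 = 6*4 = 24
L = I*omega = 24*8
L = 192 kg*m^2/s

192 kg*m^2/s


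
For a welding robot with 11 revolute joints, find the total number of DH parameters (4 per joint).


Given: 11 joints, 4 DH parameters per joint (d, theta, a, alpha)
Total DH parameters = number_of_joints * 4
Total = 11 * 4
Total = 44

44


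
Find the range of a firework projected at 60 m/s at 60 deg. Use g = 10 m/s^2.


Given: v0 = 60 m/s, theta = 60 deg, g = 10 m/s^2
sin(2*60) = sin(120) = sqrt(3)/2
Using R = v0^2 * sin(2*theta) / g
R = 60^2 * (sqrt(3)/2) / 10
R = 3600 * sqrt(3) / 20
R = 180*sqrt(3) m

180*sqrt(3) m


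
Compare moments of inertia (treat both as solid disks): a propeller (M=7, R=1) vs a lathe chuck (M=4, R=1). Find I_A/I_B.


Given: M1=7 kg, R1=1 m, M2=4 kg, R2=1 m
For a disk: I = (1/2)*M*R^2, so I_A/I_B = (M1*R1^2)/(M2*R2^2)
M1*R1^2 = 7*1 = 7
M2*R2^2 = 4*1 = 4
I_A/I_B = 7/4 = 7/4

7/4


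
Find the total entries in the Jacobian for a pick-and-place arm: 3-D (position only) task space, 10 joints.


Given: task space dimension = 3, joints = 10
Jacobian is a 3 x 10 matrix
Total entries = rows * columns
Total = 3 * 10
Total = 30

30


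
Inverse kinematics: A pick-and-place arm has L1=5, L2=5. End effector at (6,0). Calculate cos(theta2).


Given: L1 = 5, L2 = 5, target (x, y) = (6, 0)
Using cos(theta2) = (x^2 + y^2 - L1^2 - L2^2) / (2*L1*L2)
x^2 + y^2 = 6^2 + 0 = 36
L1^2 + L2^2 = 25 + 25 = 50
Numerator = 36 - 50 = -14
Denominator = 2*5*5 = 50
cos(theta2) = -14/50 = -7/25

-7/25


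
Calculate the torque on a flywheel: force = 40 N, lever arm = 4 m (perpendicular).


Given: F = 40 N, r = 4 m, angle = 90 deg (perpendicular)
Using tau = F * r * sin(90)
sin(90) = 1
tau = 40 * 4 * 1
tau = 160 Nm

160 Nm


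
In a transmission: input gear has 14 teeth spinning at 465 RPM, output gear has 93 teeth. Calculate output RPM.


Given: N1 = 14 teeth, w1 = 465 RPM, N2 = 93 teeth
Using N1*w1 = N2*w2
w2 = N1*w1 / N2
w2 = 14*465 / 93
w2 = 6510 / 93
w2 = 70 RPM

70 RPM


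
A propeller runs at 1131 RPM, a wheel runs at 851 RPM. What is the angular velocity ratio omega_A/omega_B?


Given: RPM_A = 1131, RPM_B = 851
omega = 2*pi*RPM/60, so omega_A/omega_B = RPM_A / RPM_B
omega_A/omega_B = 1131 / 851
omega_A/omega_B = 1131/851

1131/851


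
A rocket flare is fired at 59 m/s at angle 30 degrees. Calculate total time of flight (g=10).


Given: v0 = 59 m/s, theta = 30 deg, g = 10 m/s^2
sin(30) = 1/2
Using T = 2*v0*sin(theta) / g
T = 2*59*1/2 / 10
T = 59 / 10
T = 59/10 s

59/10 s


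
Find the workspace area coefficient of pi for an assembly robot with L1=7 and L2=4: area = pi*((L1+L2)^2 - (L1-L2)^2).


Given: L1 = 7, L2 = 4
(L1+L2)^2 = (11)^2 = 121
(L1-L2)^2 = (3)^2 = 9
Difference = 121 - 9 = 112
This equals 4*L1*L2 = 4*7*4 = 112
Workspace area = 112*pi

112


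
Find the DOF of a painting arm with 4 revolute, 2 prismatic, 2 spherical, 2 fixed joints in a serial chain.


Given: serial robot with 4 revolute, 2 prismatic, 2 spherical, 2 fixed joints
DOF contribution per joint type: revolute=1, prismatic=1, spherical=3, fixed=0
DOF = 4*1 + 2*1 + 2*3 + 2*0
DOF = 12

12


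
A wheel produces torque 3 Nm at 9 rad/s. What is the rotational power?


Given: tau = 3 Nm, omega = 9 rad/s
Using P = tau * omega
P = 3 * 9
P = 27 W

27 W


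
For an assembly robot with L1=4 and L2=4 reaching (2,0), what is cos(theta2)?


Given: L1 = 4, L2 = 4, target (x, y) = (2, 0)
Using cos(theta2) = (x^2 + y^2 - L1^2 - L2^2) / (2*L1*L2)
x^2 + y^2 = 2^2 + 0 = 4
L1^2 + L2^2 = 16 + 16 = 32
Numerator = 4 - 32 = -28
Denominator = 2*4*4 = 32
cos(theta2) = -28/32 = -7/8

-7/8


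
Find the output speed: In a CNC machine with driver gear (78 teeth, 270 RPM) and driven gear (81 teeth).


Given: N1 = 78 teeth, w1 = 270 RPM, N2 = 81 teeth
Using N1*w1 = N2*w2
w2 = N1*w1 / N2
w2 = 78*270 / 81
w2 = 21060 / 81
w2 = 260 RPM

260 RPM


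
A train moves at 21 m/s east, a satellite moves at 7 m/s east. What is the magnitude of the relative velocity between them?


Given: v_A = 21 m/s east, v_B = 7 m/s east
Both move in the same direction; relative speed = |v_A - v_B|
|21 - 7| = |14|
= 14 m/s

14 m/s


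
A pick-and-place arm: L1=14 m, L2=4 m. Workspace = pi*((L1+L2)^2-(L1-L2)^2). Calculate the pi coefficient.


Given: L1 = 14, L2 = 4
(L1+L2)^2 = (18)^2 = 324
(L1-L2)^2 = (10)^2 = 100
Difference = 324 - 100 = 224
This equals 4*L1*L2 = 4*14*4 = 224
Workspace area = 224*pi

224


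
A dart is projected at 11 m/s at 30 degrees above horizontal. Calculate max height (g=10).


Given: v0 = 11 m/s, theta = 30 deg, g = 10 m/s^2
sin^2(30) = 1/4
Using H = v0^2 * sin^2(theta) / (2*g)
H = 11^2 * 1/4 / (2*10)
H = 121 * 1/4 / 20
H = 121/4 / 20
H = 121/80 m

121/80 m


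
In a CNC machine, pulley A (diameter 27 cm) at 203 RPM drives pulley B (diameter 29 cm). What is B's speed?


Given: D1 = 27 cm, w1 = 203 RPM, D2 = 29 cm
Using D1*w1 = D2*w2
w2 = D1*w1 / D2
w2 = 27*203 / 29
w2 = 5481 / 29
w2 = 189 RPM

189 RPM


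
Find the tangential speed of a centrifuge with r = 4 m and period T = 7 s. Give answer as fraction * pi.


Given: radius r = 4 m, period T = 7 s
Using v = 2*pi*r / T
v = 2*pi*4 / 7
v = 8*pi / 7
v = 8/7*pi m/s

8/7*pi m/s


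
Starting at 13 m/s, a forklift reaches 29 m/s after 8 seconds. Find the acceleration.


Given: initial velocity v0 = 13 m/s, final velocity v = 29 m/s, time t = 8 s
Using a = (v - v0) / t
a = (29 - 13) / 8
a = 16 / 8
a = 2 m/s^2

2 m/s^2


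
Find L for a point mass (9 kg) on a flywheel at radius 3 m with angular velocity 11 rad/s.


Given: m = 9 kg, r = 3 m, omega = 11 rad/s
For a point mass: I = m*r^2
I = 9*3^2 = 9*9 = 81
L = I*omega = 81*11
L = 891 kg*m^2/s

891 kg*m^2/s


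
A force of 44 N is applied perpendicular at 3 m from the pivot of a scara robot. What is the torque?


Given: F = 44 N, r = 3 m, angle = 90 deg (perpendicular)
Using tau = F * r * sin(90)
sin(90) = 1
tau = 44 * 3 * 1
tau = 132 Nm

132 Nm


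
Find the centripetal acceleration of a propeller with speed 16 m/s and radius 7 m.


Given: v = 16 m/s, r = 7 m
Using a_c = v^2 / r
a_c = 16^2 / 7
a_c = 256 / 7
a_c = 256/7 m/s^2

256/7 m/s^2


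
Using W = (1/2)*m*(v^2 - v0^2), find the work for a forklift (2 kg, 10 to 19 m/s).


Given: m = 2 kg, v0 = 10 m/s, v = 19 m/s
Using W = (1/2)*m*(v^2 - v0^2)
v^2 = 19^2 = 361
v0^2 = 10^2 = 100
v^2 - v0^2 = 361 - 100 = 261
W = (1/2)*2*261 = 261 J

261 J


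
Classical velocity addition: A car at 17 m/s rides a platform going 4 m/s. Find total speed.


Given: object velocity = 17 m/s, platform velocity = 4 m/s (same direction)
Using classical velocity addition: v_total = v_object + v_platform
v_total = 17 + 4
v_total = 21 m/s

21 m/s


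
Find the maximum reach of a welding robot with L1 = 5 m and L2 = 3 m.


Given: L1 = 5 m, L2 = 3 m
For a 2-link planar arm, max reach = L1 + L2 (fully extended)
Max reach = 5 + 3
Max reach = 8 m

8 m


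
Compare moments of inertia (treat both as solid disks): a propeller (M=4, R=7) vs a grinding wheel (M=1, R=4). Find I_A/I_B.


Given: M1=4 kg, R1=7 m, M2=1 kg, R2=4 m
For a disk: I = (1/2)*M*R^2, so I_A/I_B = (M1*R1^2)/(M2*R2^2)
M1*R1^2 = 4*49 = 196
M2*R2^2 = 1*16 = 16
I_A/I_B = 196/16 = 49/4

49/4


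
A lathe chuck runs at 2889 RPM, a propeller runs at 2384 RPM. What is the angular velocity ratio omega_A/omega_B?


Given: RPM_A = 2889, RPM_B = 2384
omega = 2*pi*RPM/60, so omega_A/omega_B = RPM_A / RPM_B
omega_A/omega_B = 2889 / 2384
omega_A/omega_B = 2889/2384

2889/2384


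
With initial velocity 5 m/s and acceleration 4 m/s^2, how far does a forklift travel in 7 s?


Given: v0 = 5 m/s, a = 4 m/s^2, t = 7 s
Using s = v0*t + (1/2)*a*t^2
s = 5*7 + (1/2)*4*7^2
s = 35 + (1/2)*196
s = 35 + 98
s = 133

133 m


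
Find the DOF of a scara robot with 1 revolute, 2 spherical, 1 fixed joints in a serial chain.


Given: serial robot with 1 revolute, 2 spherical, 1 fixed joints
DOF contribution per joint type: revolute=1, prismatic=1, spherical=3, fixed=0
DOF = 1*1 + 2*3 + 1*0
DOF = 7

7


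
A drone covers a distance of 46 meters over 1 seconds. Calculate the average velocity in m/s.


Given: distance d = 46 m, time t = 1 s
Using v = d / t
v = 46 / 1
v = 46 m/s

46 m/s


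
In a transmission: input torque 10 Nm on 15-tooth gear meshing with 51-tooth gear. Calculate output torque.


Given: N1 = 15, N2 = 51, T1 = 10 Nm
Using T2/T1 = N2/N1
T2 = T1 * N2 / N1
T2 = 10 * 51 / 15
T2 = 510 / 15
T2 = 34 Nm

34 Nm


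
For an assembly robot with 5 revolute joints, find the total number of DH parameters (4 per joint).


Given: 5 joints, 4 DH parameters per joint (d, theta, a, alpha)
Total DH parameters = number_of_joints * 4
Total = 5 * 4
Total = 20

20


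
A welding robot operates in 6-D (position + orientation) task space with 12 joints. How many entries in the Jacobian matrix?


Given: task space dimension = 6, joints = 12
Jacobian is a 6 x 12 matrix
Total entries = rows * columns
Total = 6 * 12
Total = 72

72


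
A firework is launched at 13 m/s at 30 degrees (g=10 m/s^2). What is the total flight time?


Given: v0 = 13 m/s, theta = 30 deg, g = 10 m/s^2
sin(30) = 1/2
Using T = 2*v0*sin(theta) / g
T = 2*13*1/2 / 10
T = 13 / 10
T = 13/10 s

13/10 s


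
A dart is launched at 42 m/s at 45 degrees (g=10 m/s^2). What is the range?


Given: v0 = 42 m/s, theta = 45 deg, g = 10 m/s^2
sin(2*45) = sin(90) = 1
Using R = v0^2 * sin(2*theta) / g
R = 42^2 * 1 / 10
R = 1764 / 10
R = 882/5 m

882/5 m


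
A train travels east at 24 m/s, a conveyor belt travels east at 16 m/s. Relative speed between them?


Given: v_A = 24 m/s east, v_B = 16 m/s east
Both move in the same direction; relative speed = |v_A - v_B|
|24 - 16| = |8|
= 8 m/s

8 m/s


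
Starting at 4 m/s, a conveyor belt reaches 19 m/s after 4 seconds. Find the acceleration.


Given: initial velocity v0 = 4 m/s, final velocity v = 19 m/s, time t = 4 s
Using a = (v - v0) / t
a = (19 - 4) / 4
a = 15 / 4
a = 15/4 m/s^2

15/4 m/s^2


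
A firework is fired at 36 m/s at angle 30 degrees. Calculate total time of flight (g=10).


Given: v0 = 36 m/s, theta = 30 deg, g = 10 m/s^2
sin(30) = 1/2
Using T = 2*v0*sin(theta) / g
T = 2*36*1/2 / 10
T = 36 / 10
T = 18/5 s

18/5 s


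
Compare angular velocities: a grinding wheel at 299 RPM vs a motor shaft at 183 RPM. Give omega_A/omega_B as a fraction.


Given: RPM_A = 299, RPM_B = 183
omega = 2*pi*RPM/60, so omega_A/omega_B = RPM_A / RPM_B
omega_A/omega_B = 299 / 183
omega_A/omega_B = 299/183

299/183


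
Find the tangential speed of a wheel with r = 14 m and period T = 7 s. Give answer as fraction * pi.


Given: radius r = 14 m, period T = 7 s
Using v = 2*pi*r / T
v = 2*pi*14 / 7
v = 28*pi / 7
v = 4*pi m/s

4*pi m/s


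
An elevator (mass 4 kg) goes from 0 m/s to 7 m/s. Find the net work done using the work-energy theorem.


Given: m = 4 kg, v0 = 0 m/s, v = 7 m/s
Using W = (1/2)*m*(v^2 - v0^2)
v^2 = 7^2 = 49
v0^2 = 0^2 = 0
v^2 - v0^2 = 49 - 0 = 49
W = (1/2)*4*49 = 98 J

98 J


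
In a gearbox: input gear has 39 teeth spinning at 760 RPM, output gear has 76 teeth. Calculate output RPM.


Given: N1 = 39 teeth, w1 = 760 RPM, N2 = 76 teeth
Using N1*w1 = N2*w2
w2 = N1*w1 / N2
w2 = 39*760 / 76
w2 = 29640 / 76
w2 = 390 RPM

390 RPM


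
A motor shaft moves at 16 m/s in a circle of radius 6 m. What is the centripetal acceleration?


Given: v = 16 m/s, r = 6 m
Using a_c = v^2 / r
a_c = 16^2 / 6
a_c = 256 / 6
a_c = 128/3 m/s^2

128/3 m/s^2


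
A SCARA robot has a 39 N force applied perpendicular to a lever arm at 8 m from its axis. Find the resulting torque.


Given: F = 39 N, r = 8 m, angle = 90 deg (perpendicular)
Using tau = F * r * sin(90)
sin(90) = 1
tau = 39 * 8 * 1
tau = 312 Nm

312 Nm


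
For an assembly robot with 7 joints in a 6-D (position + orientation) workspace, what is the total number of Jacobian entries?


Given: task space dimension = 6, joints = 7
Jacobian is a 6 x 7 matrix
Total entries = rows * columns
Total = 6 * 7
Total = 42

42


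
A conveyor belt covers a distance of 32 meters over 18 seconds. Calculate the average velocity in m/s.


Given: distance d = 32 m, time t = 18 s
Using v = d / t
v = 32 / 18
v = 16/9 m/s

16/9 m/s


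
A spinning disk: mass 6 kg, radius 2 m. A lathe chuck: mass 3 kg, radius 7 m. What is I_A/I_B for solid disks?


Given: M1=6 kg, R1=2 m, M2=3 kg, R2=7 m
For a disk: I = (1/2)*M*R^2, so I_A/I_B = (M1*R1^2)/(M2*R2^2)
M1*R1^2 = 6*4 = 24
M2*R2^2 = 3*49 = 147
I_A/I_B = 24/147 = 8/49

8/49


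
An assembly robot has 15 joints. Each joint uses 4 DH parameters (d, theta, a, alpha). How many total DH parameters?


Given: 15 joints, 4 DH parameters per joint (d, theta, a, alpha)
Total DH parameters = number_of_joints * 4
Total = 15 * 4
Total = 60

60


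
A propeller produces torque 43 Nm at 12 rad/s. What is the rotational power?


Given: tau = 43 Nm, omega = 12 rad/s
Using P = tau * omega
P = 43 * 12
P = 516 W

516 W


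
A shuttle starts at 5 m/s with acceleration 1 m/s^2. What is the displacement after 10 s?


Given: v0 = 5 m/s, a = 1 m/s^2, t = 10 s
Using s = v0*t + (1/2)*a*t^2
s = 5*10 + (1/2)*1*10^2
s = 50 + (1/2)*100
s = 50 + 50
s = 100

100 m


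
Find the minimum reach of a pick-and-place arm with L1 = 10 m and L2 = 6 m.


Given: L1 = 10 m, L2 = 6 m
For a 2-link planar arm, min reach = |L1 - L2| (second link folded back)
Min reach = |10 - 6|
Min reach = 4 m

4 m


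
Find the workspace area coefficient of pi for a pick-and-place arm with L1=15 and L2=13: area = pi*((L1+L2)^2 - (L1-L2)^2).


Given: L1 = 15, L2 = 13
(L1+L2)^2 = (28)^2 = 784
(L1-L2)^2 = (2)^2 = 4
Difference = 784 - 4 = 780
This equals 4*L1*L2 = 4*15*13 = 780
Workspace area = 780*pi

780


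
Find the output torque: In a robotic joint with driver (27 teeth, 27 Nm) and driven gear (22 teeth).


Given: N1 = 27, N2 = 22, T1 = 27 Nm
Using T2/T1 = N2/N1
T2 = T1 * N2 / N1
T2 = 27 * 22 / 27
T2 = 594 / 27
T2 = 22 Nm

22 Nm


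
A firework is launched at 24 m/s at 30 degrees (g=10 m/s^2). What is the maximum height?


Given: v0 = 24 m/s, theta = 30 deg, g = 10 m/s^2
sin^2(30) = 1/4
Using H = v0^2 * sin^2(theta) / (2*g)
H = 24^2 * 1/4 / (2*10)
H = 576 * 1/4 / 20
H = 144 / 20
H = 36/5 m

36/5 m


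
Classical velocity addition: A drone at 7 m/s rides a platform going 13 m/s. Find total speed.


Given: object velocity = 7 m/s, platform velocity = 13 m/s (same direction)
Using classical velocity addition: v_total = v_object + v_platform
v_total = 7 + 13
v_total = 20 m/s

20 m/s


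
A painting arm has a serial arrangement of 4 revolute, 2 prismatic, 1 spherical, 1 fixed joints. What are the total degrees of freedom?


Given: serial robot with 4 revolute, 2 prismatic, 1 spherical, 1 fixed joints
DOF contribution per joint type: revolute=1, prismatic=1, spherical=3, fixed=0
DOF = 4*1 + 2*1 + 1*3 + 1*0
DOF = 9

9
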